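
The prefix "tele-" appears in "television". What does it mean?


Prefix: tele-
Example: television = tele- + vision
Meaning = distant


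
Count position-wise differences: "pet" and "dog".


Comparing character by character (same length = 3):
  Pos 0: 'p' vs 'd' !=
  Pos 1: 'e' vs 'o' !=
  Pos 2: 't' vs 'g' !=
Hamming distance = 3


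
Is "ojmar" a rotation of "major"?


Word: "major", Candidate: "ojmar"
Method: check if candidate is substring of word+word
"majormajor" contains "ojmar"? No
Is rotation = No


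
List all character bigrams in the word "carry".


Word: "carry" (length 5)
Number of bigrams = 5 - 2 + 1 = 4
  Position 0: "ca"
  Position 1: "ar"
  Position 2: "rr"
  Position 3: "ry"
Bigrams = "ca", "ar", "rr", "ry"


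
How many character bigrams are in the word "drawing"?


Word: "drawing" (length 7)
Number of 2-grams = length - 2 + 1 = 7 - 2 + 1
= 6


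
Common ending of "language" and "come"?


Word 1: "language"
Word 2: "come"
Comparing from end:
  Pos -1: 'e' == 'e'
  Pos -2: 'g' != 'm' (stop)
LCS = "e" (length 1)


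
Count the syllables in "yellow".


Word: "yellow"
Syllable breakdown: yel-low
Counting: 2 parts
= 2 syllables


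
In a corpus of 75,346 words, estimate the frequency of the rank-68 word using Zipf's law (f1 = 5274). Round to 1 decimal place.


Zipf's law: f(r) = f(1) / r
f(1) = 5274
f(68) = 5274 / 68
= 77.6 occurrences


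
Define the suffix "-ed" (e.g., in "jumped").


Suffix: -ed
As in: jumped -> jump + -ed
Meaning = past tense


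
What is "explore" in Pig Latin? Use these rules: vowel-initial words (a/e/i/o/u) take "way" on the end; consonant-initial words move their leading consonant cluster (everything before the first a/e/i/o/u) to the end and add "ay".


Word: "explore"
Starts with vowel → add 'way'
Pig Latin = "exploreway"


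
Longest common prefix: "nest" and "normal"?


Word 1: "nest"
Word 2: "normal"
Comparing from start:
  Pos 0: 'n' == 'n'
  Pos 1: 'e' != 'o' (stop)
LCP = "n" (length 1)


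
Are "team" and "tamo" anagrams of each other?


Word 1: "team" → sorted: aemt
Word 2: "tamo" → sorted: amot
Same letters? aemt != amot
Anagram = No


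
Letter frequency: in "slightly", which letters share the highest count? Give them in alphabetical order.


Word: "slightly"
Letter counts:
  'g': 1
  'h': 1
  'i': 1
  'l': 2
  's': 1
  't': 1
  'y': 1
Maximum count = 2
Most frequent = 'l' (2 times each)


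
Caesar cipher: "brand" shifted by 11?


Word: "brand"
Shift: 11
Each letter → (letter + shift) mod 26:
  'b' (1) + 11 = 12 → 'm'
  'r' (17) + 11 = 2 → 'c'
  'a' (0) + 11 = 11 → 'l'
  'n' (13) + 11 = 24 → 'y'
  'd' (3) + 11 = 14 → 'o'
Result = "mclyo"


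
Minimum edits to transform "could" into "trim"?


Word 1: "could" (length 5)
Word 2: "trim" (length 4)
One optimal edit sequence (insert/delete/substitute each cost 1):
  1. delete 'c'  (+1)
  2. substitute 'o' -> 't'  (+1)
  3. substitute 'u' -> 'r'  (+1)
  4. substitute 'l' -> 'i'  (+1)
  5. substitute 'd' -> 'm'  (+1)
Total edit operations: 5
Edit distance = 5


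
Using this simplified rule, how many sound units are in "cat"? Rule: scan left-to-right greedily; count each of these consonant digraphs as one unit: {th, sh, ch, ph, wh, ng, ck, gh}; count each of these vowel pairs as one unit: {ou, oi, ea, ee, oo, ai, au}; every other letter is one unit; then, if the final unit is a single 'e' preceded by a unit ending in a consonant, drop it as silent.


Word: "cat" (3 letters)
Left-to-right scan:
  1. 'c' (letter)
  2. 'a' (letter)
  3. 't' (letter)
Units from scan: 3
Sound units = 3 units


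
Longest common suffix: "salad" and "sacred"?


Word 1: "salad"
Word 2: "sacred"
Comparing from end:
  Pos -1: 'd' == 'd'
  Pos -2: 'a' != 'e' (stop)
LCS = "d" (length 1)


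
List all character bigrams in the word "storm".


Word: "storm" (length 5)
Number of bigrams = 5 - 2 + 1 = 4
  Position 0: "st"
  Position 1: "to"
  Position 2: "or"
  Position 3: "rm"
Bigrams = "st", "to", "or", "rm"


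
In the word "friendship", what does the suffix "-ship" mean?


Suffix: -ship
As in: friendship -> friend + -ship
Meaning = state / position


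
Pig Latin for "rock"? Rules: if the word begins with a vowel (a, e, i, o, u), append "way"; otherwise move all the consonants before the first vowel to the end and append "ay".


Word: "rock"
Starts with consonant(s) → move to end, add 'ay'
Consonant cluster: "r"
Pig Latin = "ockray"


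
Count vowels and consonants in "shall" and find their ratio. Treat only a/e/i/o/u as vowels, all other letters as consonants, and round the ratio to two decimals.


Word: "shall"
Vowels (a,e,i,o,u): 1
Consonants: 4
Ratio = 1/4
= 0.25


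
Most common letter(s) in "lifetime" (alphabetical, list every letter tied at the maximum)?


Word: "lifetime"
Letter counts:
  'e': 2
  'f': 1
  'i': 2
  'l': 1
  'm': 1
  't': 1
Maximum count = 2
Most frequent = 'e', 'i' (2 times each)


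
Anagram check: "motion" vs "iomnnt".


Word 1: "motion" → sorted: imnoot
Word 2: "iomnnt" → sorted: imnnot
Same letters? imnoot != imnnot
Anagram = No


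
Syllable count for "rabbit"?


Word: "rabbit"
Syllable breakdown: rab / bit
Counting: 2 parts
= 2 syllables


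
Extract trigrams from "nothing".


Word: "nothing" (length 7)
Number of trigrams = 7 - 3 + 1 = 5
  Position 0: "not"
  Position 1: "oth"
  Position 2: "thi"
  Position 3: "hin"
  Position 4: "ing"
Trigrams = "not", "oth", "thi", "hin", "ing"


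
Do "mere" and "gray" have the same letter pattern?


Pattern of "mere": [0, 1, 2, 1]
Pattern of "gray": [0, 1, 2, 3]
Patterns do not match
Same pattern = No


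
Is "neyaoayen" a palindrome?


Word: "neyaoayen"
Reversed: "neyaoayen"
Forward == Backward? neyaoayen == neyaoayen
Palindrome = Yes


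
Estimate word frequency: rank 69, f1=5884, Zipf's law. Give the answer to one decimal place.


Zipf's law: f(r) = f(1) / r
f(1) = 5884
f(69) = 5884 / 69
= 85.3 occurrences


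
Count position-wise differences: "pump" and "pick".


Comparing character by character (same length = 4):
  Pos 0: 'p' vs 'p' =
  Pos 1: 'u' vs 'i' !=
  Pos 2: 'm' vs 'c' !=
  Pos 3: 'p' vs 'k' !=
Hamming distance = 3


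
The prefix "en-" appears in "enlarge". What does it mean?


Prefix: en-
As in: enlarge -> en- + large
Meaning = cause to / put into


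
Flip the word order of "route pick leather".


Original: "route pick leather"
Words (1..n): route | pick | leather
Reversed (n..1): leather | pick | route
Result = "leather pick route"


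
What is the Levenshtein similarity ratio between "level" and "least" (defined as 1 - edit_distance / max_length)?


Word 1: "level" (length 5)
Word 2: "least" (length 5)
One optimal edit sequence:
  1. keep 'l'
  2. keep 'e'
  3. substitute 'v' -> 'a'  (+1)
  4. substitute 'e' -> 's'  (+1)
  5. substitute 'l' -> 't'  (+1)
Edit distance = 3
Max length = max(5, 5) = 5
Similarity = 1 - 3/5
= 0.4000


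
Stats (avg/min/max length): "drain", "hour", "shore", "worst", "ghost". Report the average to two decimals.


Lengths: "drain"=5, "hour"=4, "shore"=5, "worst"=5, "ghost"=5
Sum = 24, Count = 5
Average = 24/5 = 4.80
= avg=4.80, min=4, max=5


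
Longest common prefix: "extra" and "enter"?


Word 1: "extra"
Word 2: "enter"
Comparing from start:
  Pos 0: 'e' == 'e'
  Pos 1: 'x' != 'n' (stop)
LCP = "e" (length 1)


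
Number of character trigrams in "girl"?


Word: "girl" (length 4)
Number of 3-grams = length - 3 + 1 = 4 - 3 + 1
= 2


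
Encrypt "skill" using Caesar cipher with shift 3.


Word: "skill"
Shift: 3
Each letter → (letter + shift) mod 26:
  's' (18) + 3 = 21 → 'v'
  'k' (10) + 3 = 13 → 'n'
  'i' (8) + 3 = 11 → 'l'
  'l' (11) + 3 = 14 → 'o'
  'l' (11) + 3 = 14 → 'o'
Result = "vnloo"


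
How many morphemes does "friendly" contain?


Word: "friendly"
Morphemes: friend + -ly
Each morpheme carries meaning
= 2 morphemes


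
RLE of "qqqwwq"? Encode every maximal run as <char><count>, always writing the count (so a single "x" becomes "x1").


String: "qqqwwq"
Scanning for consecutive runs:
  'q' x 3
  'w' x 2
  'q' x 1
RLE = "q3w2q1"


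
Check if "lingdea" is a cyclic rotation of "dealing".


Word: "dealing", Candidate: "lingdea"
Method: check if candidate is substring of word+word
"dealingdealing" contains "lingdea"? Yes
Is rotation = Yes


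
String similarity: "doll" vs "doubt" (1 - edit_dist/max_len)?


Word 1: "doll" (length 4)
Word 2: "doubt" (length 5)
One optimal edit sequence:
  1. keep 'd'
  2. keep 'o'
  3. insert 'u'  (+1)
  4. substitute 'l' -> 'b'  (+1)
  5. substitute 'l' -> 't'  (+1)
Edit distance = 3
Max length = max(4, 5) = 5
Similarity = 1 - 3/5
= 0.4000


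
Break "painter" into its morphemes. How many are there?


Word: "painter"
Morphemes: paint / -er
Each morpheme carries meaning
= 2 morphemes


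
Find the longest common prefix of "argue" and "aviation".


Word 1: "argue"
Word 2: "aviation"
Comparing from start:
  Pos 0: 'a' == 'a'
  Pos 1: 'r' != 'v' (stop)
LCP = "a" (length 1)


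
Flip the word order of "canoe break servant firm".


Original: "canoe break servant firm"
Words (1..n): canoe | break | servant | firm
Reversed (n..1): firm | servant | break | canoe
Result = "firm servant break canoe"


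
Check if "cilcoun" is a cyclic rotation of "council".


Word: "council", Candidate: "cilcoun"
Method: check if candidate is substring of word+word
"councilcouncil" contains "cilcoun"? Yes
Is rotation = Yes


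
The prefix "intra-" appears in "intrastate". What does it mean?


Prefix: intra-
Example: intrastate (intra- + state)
Meaning = within


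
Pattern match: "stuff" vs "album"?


Pattern of "stuff": [0, 1, 2, 3, 3]
Pattern of "album": [0, 1, 2, 3, 4]
Patterns do not match
Same pattern = No


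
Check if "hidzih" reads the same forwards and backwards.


Word: "hidzih"
Reversed: "hizdih"
Forward == Backward? hidzih != hizdih
Palindrome = No


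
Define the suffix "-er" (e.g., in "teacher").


Suffix: -er
As in: teacher -> teach + -er
Meaning = one who / more


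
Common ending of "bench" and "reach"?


Word 1: "bench"
Word 2: "reach"
Comparing from end:
  Pos -1: 'h' == 'h'
  Pos -2: 'c' == 'c'
  Pos -3: 'n' != 'a' (stop)
LCS = "ch" (length 2)


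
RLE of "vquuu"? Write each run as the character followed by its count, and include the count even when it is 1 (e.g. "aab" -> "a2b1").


String: "vquuu"
Scanning for consecutive runs:
  'v' x 1
  'q' x 1
  'u' x 3
RLE = "v1q1u3"


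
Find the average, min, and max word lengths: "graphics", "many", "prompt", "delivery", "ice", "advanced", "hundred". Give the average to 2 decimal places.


Lengths: "graphics"=8, "many"=4, "prompt"=6, "delivery"=8, "ice"=3, "advanced"=8, "hundred"=7
Sum = 44, Count = 7
Average = 44/7 = 6.29
= avg=6.29, min=3, max=8


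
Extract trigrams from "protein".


Word: "protein" (length 7)
Number of trigrams = 7 - 3 + 1 = 5
  Position 0: "pro"
  Position 1: "rot"
  Position 2: "ote"
  Position 3: "tei"
  Position 4: "ein"
Trigrams = "pro", "rot", "ote", "tei", "ein"


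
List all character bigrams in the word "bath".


Word: "bath" (length 4)
Number of bigrams = 4 - 2 + 1 = 3
  Position 0: "ba"
  Position 1: "at"
  Position 2: "th"
Bigrams = "ba", "at", "th"


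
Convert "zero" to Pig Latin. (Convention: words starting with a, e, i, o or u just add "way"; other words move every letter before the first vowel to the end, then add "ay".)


Word: "zero"
Starts with consonant(s) → move to end, add 'ay'
Consonant cluster: "z"
Pig Latin = "erozay"


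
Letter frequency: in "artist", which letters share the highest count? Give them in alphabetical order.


Word: "artist"
Letter counts:
  'a': 1
  'i': 1
  'r': 1
  's': 1
  't': 2
Maximum count = 2
Most frequent = 't' (2 times each)


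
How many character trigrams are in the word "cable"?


Word: "cable" (length 5)
Number of 3-grams = length - 3 + 1 = 5 - 3 + 1
= 3


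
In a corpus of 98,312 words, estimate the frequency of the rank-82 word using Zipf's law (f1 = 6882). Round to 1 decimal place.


Zipf's law: f(r) = f(1) / r
f(1) = 6882
f(82) = 6882 / 82
= 83.9 occurrences


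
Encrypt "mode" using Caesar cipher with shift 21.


Word: "mode"
Shift: 21
Each letter → (letter + shift) mod 26:
  'm' (12) + 21 = 7 → 'h'
  'o' (14) + 21 = 9 → 'j'
  'd' (3) + 21 = 24 → 'y'
  'e' (4) + 21 = 25 → 'z'
Result = "hjyz"


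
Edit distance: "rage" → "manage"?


Word 1: "rage" (length 4)
Word 2: "manage" (length 6)
One optimal edit sequence (insert/delete/substitute each cost 1):
  1. insert 'm'  (+1)
  2. insert 'a'  (+1)
  3. substitute 'r' -> 'n'  (+1)
  4. keep 'a'
  5. keep 'g'
  6. keep 'e'
Total edit operations: 3
Edit distance = 3


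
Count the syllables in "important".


Word: "important"
Syllable breakdown: im-por-tant
Counting: 3 parts
= 3 syllables


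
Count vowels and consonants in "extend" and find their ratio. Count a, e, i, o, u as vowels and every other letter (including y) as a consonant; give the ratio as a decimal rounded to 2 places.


Word: "extend"
Vowels (a,e,i,o,u): 2
Consonants: 4
Ratio = 2/4
= 0.50


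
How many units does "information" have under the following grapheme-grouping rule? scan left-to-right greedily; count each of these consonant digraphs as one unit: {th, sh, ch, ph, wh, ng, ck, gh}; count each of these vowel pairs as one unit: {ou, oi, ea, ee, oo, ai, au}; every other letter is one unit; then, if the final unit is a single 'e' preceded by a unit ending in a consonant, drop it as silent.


Word: "information" (11 letters)
Left-to-right scan:
  [1] 'i' (letter)
  [2] 'n' (letter)
  [3] 'f' (letter)
  [4] 'o' (letter)
  [5] 'r' (letter)
  [6] 'm' (letter)
  [7] 'a' (letter)
  [8] 't' (letter)
  [9] 'i' (letter)
  [10] 'o' (letter)
  [11] 'n' (letter)
Units from scan: 11
Sound units = 11 units


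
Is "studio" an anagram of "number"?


Word 1: "number" → sorted: bemnru
Word 2: "studio" → sorted: diostu
Same letters? bemnru != diostu
Anagram = No


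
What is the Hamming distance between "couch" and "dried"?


Comparing character by character (same length = 5):
  Pos 0: 'c' vs 'd' !=
  Pos 1: 'o' vs 'r' !=
  Pos 2: 'u' vs 'i' !=
  Pos 3: 'c' vs 'e' !=
  Pos 4: 'h' vs 'd' !=
Hamming distance = 5


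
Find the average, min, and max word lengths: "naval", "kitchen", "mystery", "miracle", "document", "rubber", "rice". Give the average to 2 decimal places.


Lengths: "naval"=5, "kitchen"=7, "mystery"=7, "miracle"=7, "document"=8, "rubber"=6, "rice"=4
Sum = 44, Count = 7
Average = 44/7 = 6.29
= avg=6.29, min=4, max=8


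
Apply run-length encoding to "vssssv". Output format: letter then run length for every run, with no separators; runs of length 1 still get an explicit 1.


String: "vssssv"
Scanning for consecutive runs:
  'v' x 1
  's' x 4
  'v' x 1
RLE = "v1s4v1"


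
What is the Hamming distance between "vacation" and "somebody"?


Comparing character by character (same length = 8):
  Pos 0: 'v' vs 's' !=
  Pos 1: 'a' vs 'o' !=
  Pos 2: 'c' vs 'm' !=
  Pos 3: 'a' vs 'e' !=
  Pos 4: 't' vs 'b' !=
  Pos 5: 'i' vs 'o' !=
  Pos 6: 'o' vs 'd' !=
  Pos 7: 'n' vs 'y' !=
Hamming distance = 8


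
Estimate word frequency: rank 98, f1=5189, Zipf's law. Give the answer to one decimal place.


Zipf's law: f(r) = f(1) / r
f(1) = 5189
f(98) = 5189 / 98
= 52.9 occurrences


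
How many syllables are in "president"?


Word: "president"
Syllable breakdown: pres / i / dent
Counting: 3 parts
= 3 syllables


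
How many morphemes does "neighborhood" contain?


Word: "neighborhood"
Morphemes: neighbor | -hood
Each morpheme carries meaning
= 2 morphemes


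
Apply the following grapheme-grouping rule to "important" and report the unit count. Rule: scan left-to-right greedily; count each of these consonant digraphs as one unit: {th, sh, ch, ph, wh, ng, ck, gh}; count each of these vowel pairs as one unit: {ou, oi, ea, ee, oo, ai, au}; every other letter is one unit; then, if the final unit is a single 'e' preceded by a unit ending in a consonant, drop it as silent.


Word: "important" (9 letters)
Left-to-right scan:
  [1] 'i' (letter)
  [2] 'm' (letter)
  [3] 'p' (letter)
  [4] 'o' (letter)
  [5] 'r' (letter)
  [6] 't' (letter)
  [7] 'a' (letter)
  [8] 'n' (letter)
  [9] 't' (letter)
Units from scan: 9
Sound units = 9 units


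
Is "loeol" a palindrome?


Word: "loeol"
Reversed: "loeol"
Forward == Backward? loeol == loeol
Palindrome = Yes


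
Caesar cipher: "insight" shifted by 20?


Word: "insight"
Shift: 20
Each letter → (letter + shift) mod 26:
  'i' (8) + 20 = 2 → 'c'
  'n' (13) + 20 = 7 → 'h'
  's' (18) + 20 = 12 → 'm'
  'i' (8) + 20 = 2 → 'c'
  'g' (6) + 20 = 0 → 'a'
  'h' (7) + 20 = 1 → 'b'
  't' (19) + 20 = 13 → 'n'
Result = "chmcabn"


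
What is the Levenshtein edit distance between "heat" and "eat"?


Word 1: "heat" (length 4)
Word 2: "eat" (length 3)
One optimal edit sequence (insert/delete/substitute each cost 1):
  1. delete 'h'  (+1)
  2. keep 'e'
  3. keep 'a'
  4. keep 't'
Total edit operations: 1
Edit distance = 1


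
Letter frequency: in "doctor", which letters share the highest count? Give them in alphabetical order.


Word: "doctor"
Letter counts:
  'c': 1
  'd': 1
  'o': 2
  'r': 1
  't': 1
Maximum count = 2
Most frequent = 'o' (2 times each)


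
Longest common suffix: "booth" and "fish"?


Word 1: "booth"
Word 2: "fish"
Comparing from end:
  Pos -1: 'h' == 'h'
  Pos -2: 't' != 's' (stop)
LCS = "h" (length 1)


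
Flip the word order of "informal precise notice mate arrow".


Original: "informal precise notice mate arrow"
Words (1..n): informal | precise | notice | mate | arrow
Reversed (n..1): arrow | mate | notice | precise | informal
Result = "arrow mate notice precise informal"


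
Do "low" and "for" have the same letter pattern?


Pattern of "low": [0, 1, 2]
Pattern of "for": [0, 1, 2]
Patterns match
Same pattern = Yes


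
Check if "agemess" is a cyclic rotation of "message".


Word: "message", Candidate: "agemess"
Method: check if candidate is substring of word+word
"messagemessage" contains "agemess"? Yes
Is rotation = Yes


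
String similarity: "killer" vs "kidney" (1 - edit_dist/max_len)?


Word 1: "killer" (length 6)
Word 2: "kidney" (length 6)
One optimal edit sequence:
  1. keep 'k'
  2. keep 'i'
  3. substitute 'l' -> 'd'  (+1)
  4. substitute 'l' -> 'n'  (+1)
  5. keep 'e'
  6. substitute 'r' -> 'y'  (+1)
Edit distance = 3
Max length = max(6, 6) = 6
Similarity = 1 - 3/6
= 0.5000


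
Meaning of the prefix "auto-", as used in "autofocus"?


Prefix: auto-
As in: autofocus -> auto- + focus
Meaning = self


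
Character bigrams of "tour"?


Word: "tour" (length 4)
Number of bigrams = 4 - 2 + 1 = 3
  Position 0: "to"
  Position 1: "ou"
  Position 2: "ur"
Bigrams = "to", "ou", "ur"


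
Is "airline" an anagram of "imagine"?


Word 1: "imagine" → sorted: aegiimn
Word 2: "airline" → sorted: aeiilnr
Same letters? aegiimn != aeiilnr
Anagram = No


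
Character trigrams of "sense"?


Word: "sense" (length 5)
Number of trigrams = 5 - 3 + 1 = 3
  Position 0: "sen"
  Position 1: "ens"
  Position 2: "nse"
Trigrams = "sen", "ens", "nse"


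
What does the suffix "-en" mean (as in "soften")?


Suffix: -en
As in: soften -> soft + -en
Meaning = to make / become


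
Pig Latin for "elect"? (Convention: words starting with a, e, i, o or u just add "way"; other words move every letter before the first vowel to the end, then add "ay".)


Word: "elect"
Starts with vowel → add 'way'
Pig Latin = "electway"


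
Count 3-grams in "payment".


Word: "payment" (length 7)
Number of 3-grams = length - 3 + 1 = 7 - 3 + 1
= 5


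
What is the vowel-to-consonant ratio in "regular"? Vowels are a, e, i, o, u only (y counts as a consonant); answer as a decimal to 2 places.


Word: "regular"
Vowels (a,e,i,o,u): 3
Consonants: 4
Ratio = 3/4
= 0.75


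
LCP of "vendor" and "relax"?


Word 1: "vendor"
Word 2: "relax"
Comparing from start:
  Pos 0: 'v' != 'r' (stop)
LCP = "" (length 0)


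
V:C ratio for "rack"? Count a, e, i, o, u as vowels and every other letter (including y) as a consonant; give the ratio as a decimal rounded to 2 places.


Word: "rack"
Vowels (a,e,i,o,u): 1
Consonants: 3
Ratio = 1/3
= 0.33


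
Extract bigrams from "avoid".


Word: "avoid" (length 5)
Number of bigrams = 5 - 2 + 1 = 4
  Position 0: "av"
  Position 1: "vo"
  Position 2: "oi"
  Position 3: "id"
Bigrams = "av", "vo", "oi", "id"


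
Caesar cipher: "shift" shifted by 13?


Word: "shift"
Shift: 13
Each letter → (letter + shift) mod 26:
  's' (18) + 13 = 5 → 'f'
  'h' (7) + 13 = 20 → 'u'
  'i' (8) + 13 = 21 → 'v'
  'f' (5) + 13 = 18 → 's'
  't' (19) + 13 = 6 → 'g'
Result = "fuvsg"


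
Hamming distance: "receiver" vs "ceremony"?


Comparing character by character (same length = 8):
  Pos 0: 'r' vs 'c' !=
  Pos 1: 'e' vs 'e' =
  Pos 2: 'c' vs 'r' !=
  Pos 3: 'e' vs 'e' =
  Pos 4: 'i' vs 'm' !=
  Pos 5: 'v' vs 'o' !=
  Pos 6: 'e' vs 'n' !=
  Pos 7: 'r' vs 'y' !=
Hamming distance = 6


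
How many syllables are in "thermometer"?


Word: "thermometer"
Syllable breakdown: ther-mom-e-ter
Counting: 4 parts
= 4 syllables


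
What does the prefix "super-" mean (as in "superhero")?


Prefix: super-
Example: superhero = super- + hero
Meaning = above / beyond


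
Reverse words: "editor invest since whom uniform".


Original: "editor invest since whom uniform"
Words (1..n): editor | invest | since | whom | uniform
Reversed (n..1): uniform | whom | since | invest | editor
Result = "uniform whom since invest editor"


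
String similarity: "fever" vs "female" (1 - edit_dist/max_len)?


Word 1: "fever" (length 5)
Word 2: "female" (length 6)
One optimal edit sequence:
  1. keep 'f'
  2. keep 'e'
  3. insert 'm'  (+1)
  4. substitute 'v' -> 'a'  (+1)
  5. substitute 'e' -> 'l'  (+1)
  6. substitute 'r' -> 'e'  (+1)
Edit distance = 4
Max length = max(5, 6) = 6
Similarity = 1 - 4/6
= 0.3333


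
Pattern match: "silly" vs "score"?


Pattern of "silly": [0, 1, 2, 2, 3]
Pattern of "score": [0, 1, 2, 3, 4]
Patterns do not match
Same pattern = No


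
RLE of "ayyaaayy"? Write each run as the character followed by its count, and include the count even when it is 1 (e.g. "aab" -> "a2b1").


String: "ayyaaayy"
Scanning for consecutive runs:
  'a' x 1
  'y' x 2
  'a' x 3
  'y' x 2
RLE = "a1y2a3y2"


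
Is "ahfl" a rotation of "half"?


Word: "half", Candidate: "ahfl"
Method: check if candidate is substring of word+word
"halfhalf" contains "ahfl"? No
Is rotation = No


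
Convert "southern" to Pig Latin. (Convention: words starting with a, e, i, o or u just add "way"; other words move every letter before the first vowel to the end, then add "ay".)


Word: "southern"
Starts with consonant(s) → move to end, add 'ay'
Consonant cluster: "s"
Pig Latin = "outhernsay"


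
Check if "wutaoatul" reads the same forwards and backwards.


Word: "wutaoatul"
Reversed: "lutaoatuw"
Forward == Backward? wutaoatul != lutaoatuw
Palindrome = No


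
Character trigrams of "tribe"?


Word: "tribe" (length 5)
Number of trigrams = 5 - 3 + 1 = 3
  Position 0: "tri"
  Position 1: "rib"
  Position 2: "ibe"
Trigrams = "tri", "rib", "ibe"


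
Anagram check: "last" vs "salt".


Word 1: "last" → sorted: alst
Word 2: "salt" → sorted: alst
Same letters? alst == alst
Anagram = Yes


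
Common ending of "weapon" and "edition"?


Word 1: "weapon"
Word 2: "edition"
Comparing from end:
  Pos -1: 'n' == 'n'
  Pos -2: 'o' == 'o'
  Pos -3: 'p' != 'i' (stop)
LCS = "on" (length 2)


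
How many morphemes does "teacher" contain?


Word: "teacher"
Morphemes: teach + -er
Each morpheme carries meaning
= 2 morphemes


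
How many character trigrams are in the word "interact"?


Word: "interact" (length 8)
Number of 3-grams = length - 3 + 1 = 8 - 3 + 1
= 6


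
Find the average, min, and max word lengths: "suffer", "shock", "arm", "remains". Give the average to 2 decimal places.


Lengths: "suffer"=6, "shock"=5, "arm"=3, "remains"=7
Sum = 21, Count = 4
Average = 21/4 = 5.25
= avg=5.25, min=3, max=7


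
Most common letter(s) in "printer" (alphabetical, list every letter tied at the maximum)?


Word: "printer"
Letter counts:
  'e': 1
  'i': 1
  'n': 1
  'p': 1
  'r': 2
  't': 1
Maximum count = 2
Most frequent = 'r' (2 times each)


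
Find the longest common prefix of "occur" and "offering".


Word 1: "occur"
Word 2: "offering"
Comparing from start:
  Pos 0: 'o' == 'o'
  Pos 1: 'c' != 'f' (stop)
LCP = "o" (length 1)


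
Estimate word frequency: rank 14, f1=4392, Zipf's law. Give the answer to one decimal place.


Zipf's law: f(r) = f(1) / r
f(1) = 4392
f(14) = 4392 / 14
= 313.7 occurrences


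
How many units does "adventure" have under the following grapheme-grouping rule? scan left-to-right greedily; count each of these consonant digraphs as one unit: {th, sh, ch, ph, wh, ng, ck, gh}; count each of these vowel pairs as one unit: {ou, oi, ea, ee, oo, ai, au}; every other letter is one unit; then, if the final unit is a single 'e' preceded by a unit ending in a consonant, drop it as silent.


Word: "adventure" (9 letters)
Left-to-right scan:
  (1) 'a' (letter)
  (2) 'd' (letter)
  (3) 'v' (letter)
  (4) 'e' (letter)
  (5) 'n' (letter)
  (6) 't' (letter)
  (7) 'u' (letter)
  (8) 'r' (letter)
  (9) 'e' (letter)
Units from scan: 9
Final unit is 'e' after a consonant -> drop as silent (-1)
Sound units = 8 units


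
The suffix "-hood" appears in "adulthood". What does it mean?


Suffix: -hood
Example: adulthood (adult + -hood)
Meaning = state / condition


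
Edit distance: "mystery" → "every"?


Word 1: "mystery" (length 7)
Word 2: "every" (length 5)
One optimal edit sequence (insert/delete/substitute each cost 1):
  1. delete 'm'  (+1)
  2. delete 'y'  (+1)
  3. substitute 's' -> 'e'  (+1)
  4. substitute 't' -> 'v'  (+1)
  5. keep 'e'
  6. keep 'r'
  7. keep 'y'
Total edit operations: 4
Edit distance = 4


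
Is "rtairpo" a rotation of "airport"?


Word: "airport", Candidate: "rtairpo"
Method: check if candidate is substring of word+word
"airportairport" contains "rtairpo"? Yes
Is rotation = Yes


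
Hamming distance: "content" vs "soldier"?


Comparing character by character (same length = 7):
  Pos 0: 'c' vs 's' !=
  Pos 1: 'o' vs 'o' =
  Pos 2: 'n' vs 'l' !=
  Pos 3: 't' vs 'd' !=
  Pos 4: 'e' vs 'i' !=
  Pos 5: 'n' vs 'e' !=
  Pos 6: 't' vs 'r' !=
Hamming distance = 6


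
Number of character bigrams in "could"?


Word: "could" (length 5)
Number of 2-grams = length - 2 + 1 = 5 - 2 + 1
= 4


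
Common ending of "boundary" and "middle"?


Word 1: "boundary"
Word 2: "middle"
Comparing from end:
  Pos -1: 'y' != 'e' (stop)
LCS = "" (length 0)


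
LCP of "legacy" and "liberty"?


Word 1: "legacy"
Word 2: "liberty"
Comparing from start:
  Pos 0: 'l' == 'l'
  Pos 1: 'e' != 'i' (stop)
LCP = "l" (length 1)


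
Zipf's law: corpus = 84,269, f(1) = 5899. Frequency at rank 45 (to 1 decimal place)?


Zipf's law: f(r) = f(1) / r
f(1) = 5899
f(45) = 5899 / 45
= 131.1 occurrences


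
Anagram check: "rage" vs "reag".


Word 1: "rage" → sorted: aegr
Word 2: "reag" → sorted: aegr
Same letters? aegr == aegr
Anagram = Yes


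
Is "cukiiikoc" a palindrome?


Word: "cukiiikoc"
Reversed: "cokiiikuc"
Forward == Backward? cukiiikoc != cokiiikuc
Palindrome = No


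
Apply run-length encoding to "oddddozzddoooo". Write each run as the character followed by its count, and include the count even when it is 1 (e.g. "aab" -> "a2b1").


String: "oddddozzddoooo"
Scanning for consecutive runs:
  'o' x 1
  'd' x 4
  'o' x 1
  'z' x 2
  'd' x 2
  'o' x 4
RLE = "o1d4o1z2d2o4"


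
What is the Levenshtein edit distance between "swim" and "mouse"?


Word 1: "swim" (length 4)
Word 2: "mouse" (length 5)
One optimal edit sequence (insert/delete/substitute each cost 1):
  1. insert 'm'  (+1)
  2. substitute 's' -> 'o'  (+1)
  3. substitute 'w' -> 'u'  (+1)
  4. substitute 'i' -> 's'  (+1)
  5. substitute 'm' -> 'e'  (+1)
Total edit operations: 5
Edit distance = 5


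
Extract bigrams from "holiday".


Word: "holiday" (length 7)
Number of bigrams = 7 - 2 + 1 = 6
  Position 0: "ho"
  Position 1: "ol"
  Position 2: "li"
  Position 3: "id"
  Position 4: "da"
  Position 5: "ay"
Bigrams = "ho", "ol", "li", "id", "da", "ay"


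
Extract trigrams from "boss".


Word: "boss" (length 4)
Number of trigrams = 4 - 3 + 1 = 2
  Position 0: "bos"
  Position 1: "oss"
Trigrams = "bos", "oss"


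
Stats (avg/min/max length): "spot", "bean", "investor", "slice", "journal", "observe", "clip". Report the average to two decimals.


Lengths: "spot"=4, "bean"=4, "investor"=8, "slice"=5, "journal"=7, "observe"=7, "clip"=4
Sum = 39, Count = 7
Average = 39/7 = 5.57
= avg=5.57, min=4, max=8


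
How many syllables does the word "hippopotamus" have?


Word: "hippopotamus"
Syllable breakdown: hip | po | pot | a | mus
Counting: 5 parts
= 5 syllables


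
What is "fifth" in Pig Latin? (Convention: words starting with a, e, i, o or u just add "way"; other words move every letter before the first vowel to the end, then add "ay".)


Word: "fifth"
Starts with consonant(s) → move to end, add 'ay'
Consonant cluster: "f"
Pig Latin = "ifthfay"


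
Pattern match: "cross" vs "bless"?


Pattern of "cross": [0, 1, 2, 3, 3]
Pattern of "bless": [0, 1, 2, 3, 3]
Patterns match
Same pattern = Yes


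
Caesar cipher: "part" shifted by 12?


Word: "part"
Shift: 12
Each letter → (letter + shift) mod 26:
  'p' (15) + 12 = 1 → 'b'
  'a' (0) + 12 = 12 → 'm'
  'r' (17) + 12 = 3 → 'd'
  't' (19) + 12 = 5 → 'f'
Result = "bmdf"


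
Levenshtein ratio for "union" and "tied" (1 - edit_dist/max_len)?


Word 1: "union" (length 5)
Word 2: "tied" (length 4)
One optimal edit sequence:
  1. delete 'u'  (+1)
  2. substitute 'n' -> 't'  (+1)
  3. keep 'i'
  4. substitute 'o' -> 'e'  (+1)
  5. substitute 'n' -> 'd'  (+1)
Edit distance = 4
Max length = max(5, 4) = 5
Similarity = 1 - 4/5
= 0.2000


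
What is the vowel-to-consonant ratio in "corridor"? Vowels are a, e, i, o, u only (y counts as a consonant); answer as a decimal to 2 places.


Word: "corridor"
Vowels (a,e,i,o,u): 3
Consonants: 5
Ratio = 3/5
= 0.60


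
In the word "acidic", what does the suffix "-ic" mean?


Suffix: -ic
As in: acidic -> acid + -ic
Meaning = relating to


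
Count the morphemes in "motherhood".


Word: "motherhood"
Morphemes: mother + -hood
Each morpheme carries meaning
= 2 morphemes


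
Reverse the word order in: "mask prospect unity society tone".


Original: "mask prospect unity society tone"
Words (1..n): mask | prospect | unity | society | tone
Reversed (n..1): tone | society | unity | prospect | mask
Result = "tone society unity prospect mask"


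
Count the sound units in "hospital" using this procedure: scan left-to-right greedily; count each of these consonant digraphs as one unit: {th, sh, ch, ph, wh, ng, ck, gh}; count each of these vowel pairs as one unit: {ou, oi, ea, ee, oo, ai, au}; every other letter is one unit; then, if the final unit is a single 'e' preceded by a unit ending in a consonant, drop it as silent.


Word: "hospital" (8 letters)
Left-to-right scan:
  (1) 'h' (letter)
  (2) 'o' (letter)
  (3) 's' (letter)
  (4) 'p' (letter)
  (5) 'i' (letter)
  (6) 't' (letter)
  (7) 'a' (letter)
  (8) 'l' (letter)
Units from scan: 8
Sound units = 8 units


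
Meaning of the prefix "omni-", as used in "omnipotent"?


Prefix: omni-
Example: omnipotent (omni- + potent)
Meaning = all


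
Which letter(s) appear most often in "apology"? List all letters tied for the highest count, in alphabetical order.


Word: "apology"
Letter counts:
  'a': 1
  'g': 1
  'l': 1
  'o': 2
  'p': 1
  'y': 1
Maximum count = 2
Most frequent = 'o' (2 times each)


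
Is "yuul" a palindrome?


Word: "yuul"
Reversed: "luuy"
Forward == Backward? yuul != luuy
Palindrome = No


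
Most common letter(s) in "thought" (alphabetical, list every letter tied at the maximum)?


Word: "thought"
Letter counts:
  'g': 1
  'h': 2
  'o': 1
  't': 2
  'u': 1
Maximum count = 2
Most frequent = 'h', 't' (2 times each)


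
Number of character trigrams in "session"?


Word: "session" (length 7)
Number of 3-grams = length - 3 + 1 = 7 - 3 + 1
= 5


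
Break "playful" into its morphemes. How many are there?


Word: "playful"
Morphemes: play + -ful
Each morpheme carries meaning
= 2 morphemes


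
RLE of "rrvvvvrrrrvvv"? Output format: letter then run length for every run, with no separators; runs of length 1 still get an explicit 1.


String: "rrvvvvrrrrvvv"
Scanning for consecutive runs:
  'r' x 2
  'v' x 4
  'r' x 4
  'v' x 3
RLE = "r2v4r4v3"


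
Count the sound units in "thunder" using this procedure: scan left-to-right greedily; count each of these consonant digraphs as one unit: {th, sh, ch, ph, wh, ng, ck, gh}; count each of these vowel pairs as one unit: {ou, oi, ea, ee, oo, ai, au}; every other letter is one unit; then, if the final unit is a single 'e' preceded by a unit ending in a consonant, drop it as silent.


Word: "thunder" (7 letters)
Left-to-right scan:
  [1] 'th' (digraph)
  [2] 'u' (letter)
  [3] 'n' (letter)
  [4] 'd' (letter)
  [5] 'e' (letter)
  [6] 'r' (letter)
Units from scan: 6
Sound units = 6 units


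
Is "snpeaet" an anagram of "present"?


Word 1: "present" → sorted: eenprst
Word 2: "snpeaet" → sorted: aeenpst
Same letters? eenprst != aeenpst
Anagram = No


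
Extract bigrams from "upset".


Word: "upset" (length 5)
Number of bigrams = 5 - 2 + 1 = 4
  Position 0: "up"
  Position 1: "ps"
  Position 2: "se"
  Position 3: "et"
Bigrams = "up", "ps", "se", "et"


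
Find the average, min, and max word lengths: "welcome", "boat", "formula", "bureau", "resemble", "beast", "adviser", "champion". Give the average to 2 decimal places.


Lengths: "welcome"=7, "boat"=4, "formula"=7, "bureau"=6, "resemble"=8, "beast"=5, "adviser"=7, "champion"=8
Sum = 52, Count = 8
Average = 52/8 = 6.50
= avg=6.50, min=4, max=8


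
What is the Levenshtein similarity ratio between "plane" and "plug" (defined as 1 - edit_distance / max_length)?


Word 1: "plane" (length 5)
Word 2: "plug" (length 4)
One optimal edit sequence:
  1. keep 'p'
  2. keep 'l'
  3. delete 'a'  (+1)
  4. substitute 'n' -> 'u'  (+1)
  5. substitute 'e' -> 'g'  (+1)
Edit distance = 3
Max length = max(5, 4) = 5
Similarity = 1 - 3/5
= 0.4000


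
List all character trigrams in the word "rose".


Word: "rose" (length 4)
Number of trigrams = 4 - 3 + 1 = 2
  Position 0: "ros"
  Position 1: "ose"
Trigrams = "ros", "ose"


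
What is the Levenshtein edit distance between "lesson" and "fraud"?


Word 1: "lesson" (length 6)
Word 2: "fraud" (length 5)
One optimal edit sequence (insert/delete/substitute each cost 1):
  1. delete 'l'  (+1)
  2. substitute 'e' -> 'f'  (+1)
  3. substitute 's' -> 'r'  (+1)
  4. substitute 's' -> 'a'  (+1)
  5. substitute 'o' -> 'u'  (+1)
  6. substitute 'n' -> 'd'  (+1)
Total edit operations: 6
Edit distance = 6


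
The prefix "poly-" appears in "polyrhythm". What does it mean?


Prefix: poly-
Example: polyrhythm = poly- + rhythm
Meaning = many


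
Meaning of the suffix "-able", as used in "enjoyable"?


Suffix: -able
Example: enjoyable (enjoy + -able)
Meaning = capable of


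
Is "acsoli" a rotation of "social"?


Word: "social", Candidate: "acsoli"
Method: check if candidate is substring of word+word
"socialsocial" contains "acsoli"? No
Is rotation = No


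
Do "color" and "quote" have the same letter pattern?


Pattern of "color": [0, 1, 2, 1, 3]
Pattern of "quote": [0, 1, 2, 3, 4]
Patterns do not match
Same pattern = No


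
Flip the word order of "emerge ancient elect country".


Original: "emerge ancient elect country"
Words (1..n): emerge | ancient | elect | country
Reversed (n..1): country | elect | ancient | emerge
Result = "country elect ancient emerge"


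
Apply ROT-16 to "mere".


Word: "mere"
Shift: 16
Each letter → (letter + shift) mod 26:
  'm' (12) + 16 = 2 → 'c'
  'e' (4) + 16 = 20 → 'u'
  'r' (17) + 16 = 7 → 'h'
  'e' (4) + 16 = 20 → 'u'
Result = "cuhu"


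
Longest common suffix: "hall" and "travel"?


Word 1: "hall"
Word 2: "travel"
Comparing from end:
  Pos -1: 'l' == 'l'
  Pos -2: 'l' != 'e' (stop)
LCS = "l" (length 1)


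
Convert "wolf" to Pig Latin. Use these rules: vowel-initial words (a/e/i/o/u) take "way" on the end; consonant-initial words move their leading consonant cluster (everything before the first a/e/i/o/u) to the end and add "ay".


Word: "wolf"
Starts with consonant(s) → move to end, add 'ay'
Consonant cluster: "w"
Pig Latin = "olfway"


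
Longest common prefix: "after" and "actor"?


Word 1: "after"
Word 2: "actor"
Comparing from start:
  Pos 0: 'a' == 'a'
  Pos 1: 'f' != 'c' (stop)
LCP = "a" (length 1)


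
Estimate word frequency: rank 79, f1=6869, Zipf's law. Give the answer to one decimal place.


Zipf's law: f(r) = f(1) / r
f(1) = 6869
f(79) = 6869 / 79
= 86.9 occurrences


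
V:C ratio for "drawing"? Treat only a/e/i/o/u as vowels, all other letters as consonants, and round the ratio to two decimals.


Word: "drawing"
Vowels (a,e,i,o,u): 2
Consonants: 5
Ratio = 2/5
= 0.40


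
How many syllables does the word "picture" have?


Word: "picture"
Syllable breakdown: pic · ture
Counting: 2 parts
= 2 syllables


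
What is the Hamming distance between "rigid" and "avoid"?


Comparing character by character (same length = 5):
  Pos 0: 'r' vs 'a' !=
  Pos 1: 'i' vs 'v' !=
  Pos 2: 'g' vs 'o' !=
  Pos 3: 'i' vs 'i' =
  Pos 4: 'd' vs 'd' =
Hamming distance = 3


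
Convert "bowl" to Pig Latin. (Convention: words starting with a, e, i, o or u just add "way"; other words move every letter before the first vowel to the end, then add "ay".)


Word: "bowl"
Starts with consonant(s) → move to end, add 'ay'
Consonant cluster: "b"
Pig Latin = "owlbay"


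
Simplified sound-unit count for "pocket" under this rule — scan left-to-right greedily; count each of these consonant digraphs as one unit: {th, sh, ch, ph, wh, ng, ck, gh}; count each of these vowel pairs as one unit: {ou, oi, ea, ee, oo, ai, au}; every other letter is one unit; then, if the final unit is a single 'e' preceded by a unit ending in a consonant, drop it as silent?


Word: "pocket" (6 letters)
Left-to-right scan:
  [1] 'p' (letter)
  [2] 'o' (letter)
  [3] 'ck' (digraph)
  [4] 'e' (letter)
  [5] 't' (letter)
Units from scan: 5
Sound units = 5 units


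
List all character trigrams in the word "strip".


Word: "strip" (length 5)
Number of trigrams = 5 - 3 + 1 = 3
  Position 0: "str"
  Position 1: "tri"
  Position 2: "rip"
Trigrams = "str", "tri", "rip"


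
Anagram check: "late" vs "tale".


Word 1: "late" → sorted: aelt
Word 2: "tale" → sorted: aelt
Same letters? aelt == aelt
Anagram = Yes


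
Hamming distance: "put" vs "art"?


Comparing character by character (same length = 3):
  Pos 0: 'p' vs 'a' !=
  Pos 1: 'u' vs 'r' !=
  Pos 2: 't' vs 't' =
Hamming distance = 2


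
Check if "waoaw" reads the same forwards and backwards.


Word: "waoaw"
Reversed: "waoaw"
Forward == Backward? waoaw == waoaw
Palindrome = Yes


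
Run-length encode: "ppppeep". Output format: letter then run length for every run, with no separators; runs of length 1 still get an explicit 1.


String: "ppppeep"
Scanning for consecutive runs:
  'p' x 4
  'e' x 2
  'p' x 1
RLE = "p4e2p1"
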